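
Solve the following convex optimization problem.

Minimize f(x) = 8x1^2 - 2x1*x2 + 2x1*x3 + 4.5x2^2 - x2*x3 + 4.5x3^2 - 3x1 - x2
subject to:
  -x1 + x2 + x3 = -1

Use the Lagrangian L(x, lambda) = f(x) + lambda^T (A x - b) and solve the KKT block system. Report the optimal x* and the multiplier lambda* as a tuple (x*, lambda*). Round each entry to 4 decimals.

Form the Lagrangian:
  L(x, lambda) = (1/2) x^T Q x + c^T x + lambda^T (A x - b)
Stationarity (grad_x L = 0): Q x + c + A^T lambda = 0.
Primal feasibility: A x = b.

This gives the KKT block system:
  [ Q   A^T ] [ x     ]   [-c ]
  [ A    0  ] [ lambda ] = [ b ]

Solving the linear system:
  x*      = (0.401, -0.1693, -0.4297)
  lambda* = (2.8958)
  f(x*)   = 0.931

x* = (0.401, -0.1693, -0.4297), lambda* = (2.8958)


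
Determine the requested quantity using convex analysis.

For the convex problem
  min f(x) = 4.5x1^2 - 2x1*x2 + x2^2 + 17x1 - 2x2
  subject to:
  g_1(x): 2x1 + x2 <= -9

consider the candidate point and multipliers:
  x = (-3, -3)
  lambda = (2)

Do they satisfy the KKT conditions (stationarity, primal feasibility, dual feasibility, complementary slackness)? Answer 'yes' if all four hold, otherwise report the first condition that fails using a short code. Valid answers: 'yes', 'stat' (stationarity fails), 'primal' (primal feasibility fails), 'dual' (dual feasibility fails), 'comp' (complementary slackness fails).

Gradient of f: grad f(x) = Q x + c = (-4, -2)
Constraint values g_i(x) = a_i^T x - b_i:
  g_1((-3, -3)) = 0
Stationarity residual: grad f(x) + sum_i lambda_i a_i = (0, 0)
  -> stationarity OK
Primal feasibility (all g_i <= 0): OK
Dual feasibility (all lambda_i >= 0): OK
Complementary slackness (lambda_i * g_i(x) = 0 for all i): OK

Verdict: yes, KKT holds.

yes


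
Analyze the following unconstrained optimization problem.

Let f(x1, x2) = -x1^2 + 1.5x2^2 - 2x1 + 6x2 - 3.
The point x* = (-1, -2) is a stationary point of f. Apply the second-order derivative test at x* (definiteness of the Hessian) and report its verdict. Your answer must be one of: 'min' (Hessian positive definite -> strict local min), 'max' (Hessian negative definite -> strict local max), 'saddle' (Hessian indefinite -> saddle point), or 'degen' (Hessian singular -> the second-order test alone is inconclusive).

Compute the Hessian H = grad^2 f:
  H = [[-2, 0], [0, 3]]
Verify stationarity: grad f(x*) = H x* + g = (0, 0).
Eigenvalues of H: -2, 3.
Eigenvalues have mixed signs, so H is indefinite -> x* is a saddle point.

saddle


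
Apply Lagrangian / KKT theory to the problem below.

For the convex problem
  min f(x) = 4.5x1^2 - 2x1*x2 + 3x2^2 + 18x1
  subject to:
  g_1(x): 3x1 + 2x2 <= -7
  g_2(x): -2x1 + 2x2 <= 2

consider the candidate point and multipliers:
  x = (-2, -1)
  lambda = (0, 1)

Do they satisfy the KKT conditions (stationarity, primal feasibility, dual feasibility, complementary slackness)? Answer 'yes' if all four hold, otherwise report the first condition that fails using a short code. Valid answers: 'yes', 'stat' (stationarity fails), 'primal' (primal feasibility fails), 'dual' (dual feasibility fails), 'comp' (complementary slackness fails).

Gradient of f: grad f(x) = Q x + c = (2, -2)
Constraint values g_i(x) = a_i^T x - b_i:
  g_1((-2, -1)) = -1
  g_2((-2, -1)) = 0
Stationarity residual: grad f(x) + sum_i lambda_i a_i = (0, 0)
  -> stationarity OK
Primal feasibility (all g_i <= 0): OK
Dual feasibility (all lambda_i >= 0): OK
Complementary slackness (lambda_i * g_i(x) = 0 for all i): OK

Verdict: yes, KKT holds.

yes


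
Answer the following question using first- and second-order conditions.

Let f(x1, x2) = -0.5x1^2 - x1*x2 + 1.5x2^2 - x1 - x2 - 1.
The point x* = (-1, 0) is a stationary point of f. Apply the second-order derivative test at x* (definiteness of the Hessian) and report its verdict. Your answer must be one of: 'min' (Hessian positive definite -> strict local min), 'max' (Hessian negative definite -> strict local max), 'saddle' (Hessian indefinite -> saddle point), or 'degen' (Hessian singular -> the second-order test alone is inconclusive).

Compute the Hessian H = grad^2 f:
  H = [[-1, -1], [-1, 3]]
Verify stationarity: grad f(x*) = H x* + g = (0, 0).
Eigenvalues of H: -1.2361, 3.2361.
Eigenvalues have mixed signs, so H is indefinite -> x* is a saddle point.

saddle


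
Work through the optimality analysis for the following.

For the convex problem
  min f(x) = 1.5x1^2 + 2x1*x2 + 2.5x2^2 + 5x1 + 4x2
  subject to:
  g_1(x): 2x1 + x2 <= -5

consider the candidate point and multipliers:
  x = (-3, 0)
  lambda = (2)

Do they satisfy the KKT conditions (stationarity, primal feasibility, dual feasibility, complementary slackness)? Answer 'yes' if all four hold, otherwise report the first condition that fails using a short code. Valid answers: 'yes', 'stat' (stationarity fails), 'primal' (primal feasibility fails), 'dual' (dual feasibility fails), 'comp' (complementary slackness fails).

Gradient of f: grad f(x) = Q x + c = (-4, -2)
Constraint values g_i(x) = a_i^T x - b_i:
  g_1((-3, 0)) = -1
Stationarity residual: grad f(x) + sum_i lambda_i a_i = (0, 0)
  -> stationarity OK
Primal feasibility (all g_i <= 0): OK
Dual feasibility (all lambda_i >= 0): OK
Complementary slackness (lambda_i * g_i(x) = 0 for all i): FAILS

Verdict: the first failing condition is complementary_slackness -> comp.

comp


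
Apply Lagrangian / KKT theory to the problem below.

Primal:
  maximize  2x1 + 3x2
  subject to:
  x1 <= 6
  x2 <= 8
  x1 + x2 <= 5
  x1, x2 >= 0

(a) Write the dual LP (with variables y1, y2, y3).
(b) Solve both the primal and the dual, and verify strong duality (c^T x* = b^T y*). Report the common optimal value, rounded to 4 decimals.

The standard primal-dual pair for 'max c^T x s.t. A x <= b, x >= 0' is:
  Dual:  min b^T y  s.t.  A^T y >= c,  y >= 0.

So the dual LP is:
  minimize  6y1 + 8y2 + 5y3
  subject to:
    y1 + y3 >= 2
    y2 + y3 >= 3
    y1, y2, y3 >= 0

Solving the primal: x* = (0, 5).
  primal value c^T x* = 15.
Solving the dual: y* = (0, 0, 3).
  dual value b^T y* = 15.
Strong duality: c^T x* = b^T y*. Confirmed.

15


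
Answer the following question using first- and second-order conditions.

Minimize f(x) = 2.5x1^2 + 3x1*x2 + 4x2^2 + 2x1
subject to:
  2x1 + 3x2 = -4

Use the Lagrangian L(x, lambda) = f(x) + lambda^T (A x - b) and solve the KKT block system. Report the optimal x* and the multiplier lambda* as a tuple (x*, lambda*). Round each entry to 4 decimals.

Form the Lagrangian:
  L(x, lambda) = (1/2) x^T Q x + c^T x + lambda^T (A x - b)
Stationarity (grad_x L = 0): Q x + c + A^T lambda = 0.
Primal feasibility: A x = b.

This gives the KKT block system:
  [ Q   A^T ] [ x     ]   [-c ]
  [ A    0  ] [ lambda ] = [ b ]

Solving the linear system:
  x*      = (-1.122, -0.5854)
  lambda* = (2.6829)
  f(x*)   = 4.2439

x* = (-1.122, -0.5854), lambda* = (2.6829)


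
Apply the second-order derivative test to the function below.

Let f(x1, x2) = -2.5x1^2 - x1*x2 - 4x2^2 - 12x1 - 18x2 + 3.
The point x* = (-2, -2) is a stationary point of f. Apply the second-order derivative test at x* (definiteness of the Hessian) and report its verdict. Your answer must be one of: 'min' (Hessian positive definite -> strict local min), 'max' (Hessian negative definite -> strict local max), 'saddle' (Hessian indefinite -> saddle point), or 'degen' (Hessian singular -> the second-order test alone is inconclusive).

Compute the Hessian H = grad^2 f:
  H = [[-5, -1], [-1, -8]]
Verify stationarity: grad f(x*) = H x* + g = (0, 0).
Eigenvalues of H: -8.3028, -4.6972.
Both eigenvalues < 0, so H is negative definite -> x* is a strict local max.

max


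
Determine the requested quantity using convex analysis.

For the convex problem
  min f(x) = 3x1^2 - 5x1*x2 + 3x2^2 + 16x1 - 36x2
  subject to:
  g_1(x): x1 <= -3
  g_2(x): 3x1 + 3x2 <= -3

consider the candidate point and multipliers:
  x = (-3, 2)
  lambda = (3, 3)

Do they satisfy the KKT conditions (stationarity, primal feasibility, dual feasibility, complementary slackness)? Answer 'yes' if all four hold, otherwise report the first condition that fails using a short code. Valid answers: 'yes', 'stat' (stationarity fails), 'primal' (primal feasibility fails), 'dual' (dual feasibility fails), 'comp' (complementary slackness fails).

Gradient of f: grad f(x) = Q x + c = (-12, -9)
Constraint values g_i(x) = a_i^T x - b_i:
  g_1((-3, 2)) = 0
  g_2((-3, 2)) = 0
Stationarity residual: grad f(x) + sum_i lambda_i a_i = (0, 0)
  -> stationarity OK
Primal feasibility (all g_i <= 0): OK
Dual feasibility (all lambda_i >= 0): OK
Complementary slackness (lambda_i * g_i(x) = 0 for all i): OK

Verdict: yes, KKT holds.

yes


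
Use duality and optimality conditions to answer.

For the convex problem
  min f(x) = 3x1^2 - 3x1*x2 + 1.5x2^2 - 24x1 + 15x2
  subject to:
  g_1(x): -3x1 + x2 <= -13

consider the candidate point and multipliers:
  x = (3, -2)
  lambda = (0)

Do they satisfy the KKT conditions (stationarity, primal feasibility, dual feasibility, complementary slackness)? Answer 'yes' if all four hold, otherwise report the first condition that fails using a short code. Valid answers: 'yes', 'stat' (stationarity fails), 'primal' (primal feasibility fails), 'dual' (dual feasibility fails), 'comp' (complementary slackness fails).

Gradient of f: grad f(x) = Q x + c = (0, 0)
Constraint values g_i(x) = a_i^T x - b_i:
  g_1((3, -2)) = 2
Stationarity residual: grad f(x) + sum_i lambda_i a_i = (0, 0)
  -> stationarity OK
Primal feasibility (all g_i <= 0): FAILS
Dual feasibility (all lambda_i >= 0): OK
Complementary slackness (lambda_i * g_i(x) = 0 for all i): OK

Verdict: the first failing condition is primal_feasibility -> primal.

primal


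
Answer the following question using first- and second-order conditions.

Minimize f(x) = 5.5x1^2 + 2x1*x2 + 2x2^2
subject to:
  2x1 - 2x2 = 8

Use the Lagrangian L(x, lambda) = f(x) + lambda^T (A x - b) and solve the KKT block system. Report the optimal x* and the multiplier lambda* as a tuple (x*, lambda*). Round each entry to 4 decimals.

Form the Lagrangian:
  L(x, lambda) = (1/2) x^T Q x + c^T x + lambda^T (A x - b)
Stationarity (grad_x L = 0): Q x + c + A^T lambda = 0.
Primal feasibility: A x = b.

This gives the KKT block system:
  [ Q   A^T ] [ x     ]   [-c ]
  [ A    0  ] [ lambda ] = [ b ]

Solving the linear system:
  x*      = (1.2632, -2.7368)
  lambda* = (-4.2105)
  f(x*)   = 16.8421

x* = (1.2632, -2.7368), lambda* = (-4.2105)


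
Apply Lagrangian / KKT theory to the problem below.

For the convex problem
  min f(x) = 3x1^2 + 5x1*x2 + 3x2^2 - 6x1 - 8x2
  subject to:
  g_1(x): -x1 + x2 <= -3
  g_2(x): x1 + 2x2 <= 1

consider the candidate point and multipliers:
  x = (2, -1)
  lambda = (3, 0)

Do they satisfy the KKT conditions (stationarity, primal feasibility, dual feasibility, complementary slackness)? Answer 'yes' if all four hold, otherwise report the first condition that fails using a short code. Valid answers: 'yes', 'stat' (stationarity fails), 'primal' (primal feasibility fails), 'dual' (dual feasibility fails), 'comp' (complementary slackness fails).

Gradient of f: grad f(x) = Q x + c = (1, -4)
Constraint values g_i(x) = a_i^T x - b_i:
  g_1((2, -1)) = 0
  g_2((2, -1)) = -1
Stationarity residual: grad f(x) + sum_i lambda_i a_i = (-2, -1)
  -> stationarity FAILS
Primal feasibility (all g_i <= 0): OK
Dual feasibility (all lambda_i >= 0): OK
Complementary slackness (lambda_i * g_i(x) = 0 for all i): OK

Verdict: the first failing condition is stationarity -> stat.

stat


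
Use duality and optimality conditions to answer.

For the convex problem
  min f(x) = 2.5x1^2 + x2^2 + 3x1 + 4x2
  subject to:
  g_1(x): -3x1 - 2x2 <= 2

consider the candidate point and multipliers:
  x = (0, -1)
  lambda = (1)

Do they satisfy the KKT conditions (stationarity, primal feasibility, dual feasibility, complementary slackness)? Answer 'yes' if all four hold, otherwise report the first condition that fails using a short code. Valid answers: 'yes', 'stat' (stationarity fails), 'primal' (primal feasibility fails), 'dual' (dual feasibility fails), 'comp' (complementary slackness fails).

Gradient of f: grad f(x) = Q x + c = (3, 2)
Constraint values g_i(x) = a_i^T x - b_i:
  g_1((0, -1)) = 0
Stationarity residual: grad f(x) + sum_i lambda_i a_i = (0, 0)
  -> stationarity OK
Primal feasibility (all g_i <= 0): OK
Dual feasibility (all lambda_i >= 0): OK
Complementary slackness (lambda_i * g_i(x) = 0 for all i): OK

Verdict: yes, KKT holds.

yes


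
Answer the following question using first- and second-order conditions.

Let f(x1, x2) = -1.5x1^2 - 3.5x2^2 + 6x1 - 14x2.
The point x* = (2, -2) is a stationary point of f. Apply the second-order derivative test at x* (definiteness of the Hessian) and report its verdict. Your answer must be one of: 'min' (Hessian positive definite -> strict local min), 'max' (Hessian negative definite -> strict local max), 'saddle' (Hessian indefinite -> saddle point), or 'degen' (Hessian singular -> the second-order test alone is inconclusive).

Compute the Hessian H = grad^2 f:
  H = [[-3, 0], [0, -7]]
Verify stationarity: grad f(x*) = H x* + g = (0, 0).
Eigenvalues of H: -7, -3.
Both eigenvalues < 0, so H is negative definite -> x* is a strict local max.

max


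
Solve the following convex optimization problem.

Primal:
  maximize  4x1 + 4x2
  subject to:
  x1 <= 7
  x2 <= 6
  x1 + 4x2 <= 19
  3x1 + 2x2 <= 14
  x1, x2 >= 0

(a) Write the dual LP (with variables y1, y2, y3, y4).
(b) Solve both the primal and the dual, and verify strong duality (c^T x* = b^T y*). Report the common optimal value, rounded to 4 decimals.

The standard primal-dual pair for 'max c^T x s.t. A x <= b, x >= 0' is:
  Dual:  min b^T y  s.t.  A^T y >= c,  y >= 0.

So the dual LP is:
  minimize  7y1 + 6y2 + 19y3 + 14y4
  subject to:
    y1 + y3 + 3y4 >= 4
    y2 + 4y3 + 2y4 >= 4
    y1, y2, y3, y4 >= 0

Solving the primal: x* = (1.8, 4.3).
  primal value c^T x* = 24.4.
Solving the dual: y* = (0, 0, 0.4, 1.2).
  dual value b^T y* = 24.4.
Strong duality: c^T x* = b^T y*. Confirmed.

24.4


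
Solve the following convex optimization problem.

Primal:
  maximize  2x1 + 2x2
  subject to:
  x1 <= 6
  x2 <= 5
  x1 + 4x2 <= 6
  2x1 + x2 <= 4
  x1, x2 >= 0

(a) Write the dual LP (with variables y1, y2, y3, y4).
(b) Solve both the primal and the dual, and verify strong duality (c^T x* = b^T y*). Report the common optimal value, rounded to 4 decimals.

The standard primal-dual pair for 'max c^T x s.t. A x <= b, x >= 0' is:
  Dual:  min b^T y  s.t.  A^T y >= c,  y >= 0.

So the dual LP is:
  minimize  6y1 + 5y2 + 6y3 + 4y4
  subject to:
    y1 + y3 + 2y4 >= 2
    y2 + 4y3 + y4 >= 2
    y1, y2, y3, y4 >= 0

Solving the primal: x* = (1.4286, 1.1429).
  primal value c^T x* = 5.1429.
Solving the dual: y* = (0, 0, 0.2857, 0.8571).
  dual value b^T y* = 5.1429.
Strong duality: c^T x* = b^T y*. Confirmed.

5.1429


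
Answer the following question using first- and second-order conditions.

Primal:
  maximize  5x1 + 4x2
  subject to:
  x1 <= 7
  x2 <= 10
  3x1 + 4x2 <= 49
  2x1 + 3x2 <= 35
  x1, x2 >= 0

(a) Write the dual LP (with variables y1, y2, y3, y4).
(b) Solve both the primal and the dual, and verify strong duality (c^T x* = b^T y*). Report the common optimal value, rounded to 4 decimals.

The standard primal-dual pair for 'max c^T x s.t. A x <= b, x >= 0' is:
  Dual:  min b^T y  s.t.  A^T y >= c,  y >= 0.

So the dual LP is:
  minimize  7y1 + 10y2 + 49y3 + 35y4
  subject to:
    y1 + 3y3 + 2y4 >= 5
    y2 + 4y3 + 3y4 >= 4
    y1, y2, y3, y4 >= 0

Solving the primal: x* = (7, 7).
  primal value c^T x* = 63.
Solving the dual: y* = (2.3333, 0, 0, 1.3333).
  dual value b^T y* = 63.
Strong duality: c^T x* = b^T y*. Confirmed.

63


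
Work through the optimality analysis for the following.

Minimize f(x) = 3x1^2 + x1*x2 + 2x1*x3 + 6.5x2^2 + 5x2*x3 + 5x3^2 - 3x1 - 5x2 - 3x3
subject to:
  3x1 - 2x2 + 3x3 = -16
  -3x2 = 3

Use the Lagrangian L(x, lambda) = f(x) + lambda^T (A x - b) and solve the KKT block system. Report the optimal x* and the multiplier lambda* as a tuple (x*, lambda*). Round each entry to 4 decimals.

Form the Lagrangian:
  L(x, lambda) = (1/2) x^T Q x + c^T x + lambda^T (A x - b)
Stationarity (grad_x L = 0): Q x + c + A^T lambda = 0.
Primal feasibility: A x = b.

This gives the KKT block system:
  [ Q   A^T ] [ x     ]   [-c ]
  [ A    0  ] [ lambda ] = [ b ]

Solving the linear system:
  x*      = (-4.3333, -1, -1.6667)
  lambda* = (11.1111, -17.6296)
  f(x*)   = 126.8333

x* = (-4.3333, -1, -1.6667), lambda* = (11.1111, -17.6296)


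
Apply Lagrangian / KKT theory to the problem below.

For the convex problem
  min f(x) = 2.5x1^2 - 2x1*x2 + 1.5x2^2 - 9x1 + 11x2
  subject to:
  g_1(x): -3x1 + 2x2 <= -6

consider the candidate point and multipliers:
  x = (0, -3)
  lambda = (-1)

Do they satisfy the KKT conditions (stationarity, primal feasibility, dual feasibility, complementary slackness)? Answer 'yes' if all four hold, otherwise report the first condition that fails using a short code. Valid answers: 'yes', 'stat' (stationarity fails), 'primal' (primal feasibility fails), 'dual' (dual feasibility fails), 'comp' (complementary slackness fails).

Gradient of f: grad f(x) = Q x + c = (-3, 2)
Constraint values g_i(x) = a_i^T x - b_i:
  g_1((0, -3)) = 0
Stationarity residual: grad f(x) + sum_i lambda_i a_i = (0, 0)
  -> stationarity OK
Primal feasibility (all g_i <= 0): OK
Dual feasibility (all lambda_i >= 0): FAILS
Complementary slackness (lambda_i * g_i(x) = 0 for all i): OK

Verdict: the first failing condition is dual_feasibility -> dual.

dual


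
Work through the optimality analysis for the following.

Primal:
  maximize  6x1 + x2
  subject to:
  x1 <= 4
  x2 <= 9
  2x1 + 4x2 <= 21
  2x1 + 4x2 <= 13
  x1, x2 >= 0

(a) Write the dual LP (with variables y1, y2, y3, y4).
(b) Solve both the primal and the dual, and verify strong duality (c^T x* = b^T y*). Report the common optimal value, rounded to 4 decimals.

The standard primal-dual pair for 'max c^T x s.t. A x <= b, x >= 0' is:
  Dual:  min b^T y  s.t.  A^T y >= c,  y >= 0.

So the dual LP is:
  minimize  4y1 + 9y2 + 21y3 + 13y4
  subject to:
    y1 + 2y3 + 2y4 >= 6
    y2 + 4y3 + 4y4 >= 1
    y1, y2, y3, y4 >= 0

Solving the primal: x* = (4, 1.25).
  primal value c^T x* = 25.25.
Solving the dual: y* = (5.5, 0, 0, 0.25).
  dual value b^T y* = 25.25.
Strong duality: c^T x* = b^T y*. Confirmed.

25.25


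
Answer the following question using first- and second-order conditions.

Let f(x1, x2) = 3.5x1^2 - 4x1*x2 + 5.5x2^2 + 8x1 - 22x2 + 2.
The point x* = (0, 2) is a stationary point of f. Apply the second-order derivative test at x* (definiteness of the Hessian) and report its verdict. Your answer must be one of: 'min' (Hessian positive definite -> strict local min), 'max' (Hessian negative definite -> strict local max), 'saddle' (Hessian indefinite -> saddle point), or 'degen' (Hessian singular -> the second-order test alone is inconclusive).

Compute the Hessian H = grad^2 f:
  H = [[7, -4], [-4, 11]]
Verify stationarity: grad f(x*) = H x* + g = (0, 0).
Eigenvalues of H: 4.5279, 13.4721.
Both eigenvalues > 0, so H is positive definite -> x* is a strict local min.

min


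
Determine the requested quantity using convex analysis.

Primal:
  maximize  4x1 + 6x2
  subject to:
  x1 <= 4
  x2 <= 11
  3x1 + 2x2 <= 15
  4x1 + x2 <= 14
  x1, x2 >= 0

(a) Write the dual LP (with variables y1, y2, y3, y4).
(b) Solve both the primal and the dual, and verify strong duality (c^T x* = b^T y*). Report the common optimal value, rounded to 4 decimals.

The standard primal-dual pair for 'max c^T x s.t. A x <= b, x >= 0' is:
  Dual:  min b^T y  s.t.  A^T y >= c,  y >= 0.

So the dual LP is:
  minimize  4y1 + 11y2 + 15y3 + 14y4
  subject to:
    y1 + 3y3 + 4y4 >= 4
    y2 + 2y3 + y4 >= 6
    y1, y2, y3, y4 >= 0

Solving the primal: x* = (0, 7.5).
  primal value c^T x* = 45.
Solving the dual: y* = (0, 0, 3, 0).
  dual value b^T y* = 45.
Strong duality: c^T x* = b^T y*. Confirmed.

45


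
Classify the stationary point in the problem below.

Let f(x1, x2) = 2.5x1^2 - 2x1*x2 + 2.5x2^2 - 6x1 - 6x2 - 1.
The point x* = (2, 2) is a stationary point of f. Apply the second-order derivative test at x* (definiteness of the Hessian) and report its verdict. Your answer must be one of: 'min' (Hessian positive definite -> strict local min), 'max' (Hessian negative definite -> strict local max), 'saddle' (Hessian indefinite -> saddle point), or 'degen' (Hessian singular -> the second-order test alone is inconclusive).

Compute the Hessian H = grad^2 f:
  H = [[5, -2], [-2, 5]]
Verify stationarity: grad f(x*) = H x* + g = (0, 0).
Eigenvalues of H: 3, 7.
Both eigenvalues > 0, so H is positive definite -> x* is a strict local min.

min


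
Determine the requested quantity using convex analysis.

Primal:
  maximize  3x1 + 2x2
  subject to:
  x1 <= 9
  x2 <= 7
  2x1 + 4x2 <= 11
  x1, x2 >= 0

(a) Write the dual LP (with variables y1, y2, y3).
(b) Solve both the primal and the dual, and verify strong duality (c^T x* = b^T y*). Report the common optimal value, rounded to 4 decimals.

The standard primal-dual pair for 'max c^T x s.t. A x <= b, x >= 0' is:
  Dual:  min b^T y  s.t.  A^T y >= c,  y >= 0.

So the dual LP is:
  minimize  9y1 + 7y2 + 11y3
  subject to:
    y1 + 2y3 >= 3
    y2 + 4y3 >= 2
    y1, y2, y3 >= 0

Solving the primal: x* = (5.5, 0).
  primal value c^T x* = 16.5.
Solving the dual: y* = (0, 0, 1.5).
  dual value b^T y* = 16.5.
Strong duality: c^T x* = b^T y*. Confirmed.

16.5


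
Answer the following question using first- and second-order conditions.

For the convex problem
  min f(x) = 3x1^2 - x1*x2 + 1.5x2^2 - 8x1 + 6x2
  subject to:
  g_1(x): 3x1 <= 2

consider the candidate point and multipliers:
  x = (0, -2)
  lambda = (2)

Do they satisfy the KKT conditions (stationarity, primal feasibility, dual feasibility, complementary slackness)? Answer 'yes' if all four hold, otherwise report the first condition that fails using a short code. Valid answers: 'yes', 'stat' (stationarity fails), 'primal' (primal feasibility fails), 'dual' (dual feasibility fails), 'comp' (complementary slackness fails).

Gradient of f: grad f(x) = Q x + c = (-6, 0)
Constraint values g_i(x) = a_i^T x - b_i:
  g_1((0, -2)) = -2
Stationarity residual: grad f(x) + sum_i lambda_i a_i = (0, 0)
  -> stationarity OK
Primal feasibility (all g_i <= 0): OK
Dual feasibility (all lambda_i >= 0): OK
Complementary slackness (lambda_i * g_i(x) = 0 for all i): FAILS

Verdict: the first failing condition is complementary_slackness -> comp.

comp


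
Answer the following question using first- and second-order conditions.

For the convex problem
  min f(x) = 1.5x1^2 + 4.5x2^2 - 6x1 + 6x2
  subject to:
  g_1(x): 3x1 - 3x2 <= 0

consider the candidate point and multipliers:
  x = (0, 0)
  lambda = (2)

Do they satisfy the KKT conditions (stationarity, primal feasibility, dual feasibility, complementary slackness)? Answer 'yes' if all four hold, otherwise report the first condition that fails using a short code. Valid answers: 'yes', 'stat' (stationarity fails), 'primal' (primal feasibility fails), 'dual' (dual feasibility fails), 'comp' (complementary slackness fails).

Gradient of f: grad f(x) = Q x + c = (-6, 6)
Constraint values g_i(x) = a_i^T x - b_i:
  g_1((0, 0)) = 0
Stationarity residual: grad f(x) + sum_i lambda_i a_i = (0, 0)
  -> stationarity OK
Primal feasibility (all g_i <= 0): OK
Dual feasibility (all lambda_i >= 0): OK
Complementary slackness (lambda_i * g_i(x) = 0 for all i): OK

Verdict: yes, KKT holds.

yes


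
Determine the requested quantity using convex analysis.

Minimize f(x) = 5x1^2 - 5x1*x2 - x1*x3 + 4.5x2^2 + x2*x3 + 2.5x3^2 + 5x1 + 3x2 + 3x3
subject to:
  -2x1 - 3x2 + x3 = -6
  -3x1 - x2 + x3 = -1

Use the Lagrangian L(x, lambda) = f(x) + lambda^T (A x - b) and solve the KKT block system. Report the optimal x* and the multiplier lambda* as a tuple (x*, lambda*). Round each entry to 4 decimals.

Form the Lagrangian:
  L(x, lambda) = (1/2) x^T Q x + c^T x + lambda^T (A x - b)
Stationarity (grad_x L = 0): Q x + c + A^T lambda = 0.
Primal feasibility: A x = b.

This gives the KKT block system:
  [ Q   A^T ] [ x     ]   [-c ]
  [ A    0  ] [ lambda ] = [ b ]

Solving the linear system:
  x*      = (-0.7692, 2.1154, -1.1923)
  lambda* = (12.3077, -12.2308)
  f(x*)   = 30.2692

x* = (-0.7692, 2.1154, -1.1923), lambda* = (12.3077, -12.2308)


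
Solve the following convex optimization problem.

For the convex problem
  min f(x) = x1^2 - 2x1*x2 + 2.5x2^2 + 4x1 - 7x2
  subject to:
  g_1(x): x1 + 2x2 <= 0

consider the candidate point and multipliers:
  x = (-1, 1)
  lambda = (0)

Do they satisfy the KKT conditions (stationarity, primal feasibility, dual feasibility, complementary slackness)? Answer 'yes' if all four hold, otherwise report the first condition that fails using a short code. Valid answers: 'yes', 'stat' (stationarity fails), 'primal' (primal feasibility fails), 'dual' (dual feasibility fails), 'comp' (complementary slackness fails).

Gradient of f: grad f(x) = Q x + c = (0, 0)
Constraint values g_i(x) = a_i^T x - b_i:
  g_1((-1, 1)) = 1
Stationarity residual: grad f(x) + sum_i lambda_i a_i = (0, 0)
  -> stationarity OK
Primal feasibility (all g_i <= 0): FAILS
Dual feasibility (all lambda_i >= 0): OK
Complementary slackness (lambda_i * g_i(x) = 0 for all i): OK

Verdict: the first failing condition is primal_feasibility -> primal.

primal


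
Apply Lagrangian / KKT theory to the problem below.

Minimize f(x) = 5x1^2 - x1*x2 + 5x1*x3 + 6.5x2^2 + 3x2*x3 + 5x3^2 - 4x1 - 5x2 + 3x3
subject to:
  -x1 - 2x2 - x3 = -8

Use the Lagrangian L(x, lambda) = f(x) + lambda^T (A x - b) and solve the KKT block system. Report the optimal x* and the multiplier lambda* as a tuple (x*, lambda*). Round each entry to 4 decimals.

Form the Lagrangian:
  L(x, lambda) = (1/2) x^T Q x + c^T x + lambda^T (A x - b)
Stationarity (grad_x L = 0): Q x + c + A^T lambda = 0.
Primal feasibility: A x = b.

This gives the KKT block system:
  [ Q   A^T ] [ x     ]   [-c ]
  [ A    0  ] [ lambda ] = [ b ]

Solving the linear system:
  x*      = (2.7941, 3.1765, -1.1471)
  lambda* = (15.0294)
  f(x*)   = 44.8676

x* = (2.7941, 3.1765, -1.1471), lambda* = (15.0294)


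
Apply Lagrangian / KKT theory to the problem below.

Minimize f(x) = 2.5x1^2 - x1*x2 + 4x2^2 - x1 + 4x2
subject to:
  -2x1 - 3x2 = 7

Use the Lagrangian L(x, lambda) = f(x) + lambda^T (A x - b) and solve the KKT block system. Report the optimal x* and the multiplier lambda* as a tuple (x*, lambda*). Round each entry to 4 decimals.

Form the Lagrangian:
  L(x, lambda) = (1/2) x^T Q x + c^T x + lambda^T (A x - b)
Stationarity (grad_x L = 0): Q x + c + A^T lambda = 0.
Primal feasibility: A x = b.

This gives the KKT block system:
  [ Q   A^T ] [ x     ]   [-c ]
  [ A    0  ] [ lambda ] = [ b ]

Solving the linear system:
  x*      = (-1.1236, -1.5843)
  lambda* = (-2.5169)
  f(x*)   = 6.2022

x* = (-1.1236, -1.5843), lambda* = (-2.5169)


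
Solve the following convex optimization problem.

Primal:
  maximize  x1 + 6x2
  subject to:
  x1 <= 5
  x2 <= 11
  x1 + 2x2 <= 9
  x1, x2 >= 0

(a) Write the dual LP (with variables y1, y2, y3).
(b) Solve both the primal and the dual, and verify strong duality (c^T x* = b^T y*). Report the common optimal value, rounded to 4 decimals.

The standard primal-dual pair for 'max c^T x s.t. A x <= b, x >= 0' is:
  Dual:  min b^T y  s.t.  A^T y >= c,  y >= 0.

So the dual LP is:
  minimize  5y1 + 11y2 + 9y3
  subject to:
    y1 + y3 >= 1
    y2 + 2y3 >= 6
    y1, y2, y3 >= 0

Solving the primal: x* = (0, 4.5).
  primal value c^T x* = 27.
Solving the dual: y* = (0, 0, 3).
  dual value b^T y* = 27.
Strong duality: c^T x* = b^T y*. Confirmed.

27


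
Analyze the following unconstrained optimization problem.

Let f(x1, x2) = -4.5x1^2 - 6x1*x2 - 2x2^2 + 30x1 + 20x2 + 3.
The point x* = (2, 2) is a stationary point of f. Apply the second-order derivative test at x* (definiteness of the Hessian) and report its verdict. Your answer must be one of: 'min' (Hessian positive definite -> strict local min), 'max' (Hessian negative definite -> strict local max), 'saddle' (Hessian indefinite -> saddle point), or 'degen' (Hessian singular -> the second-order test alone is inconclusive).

Compute the Hessian H = grad^2 f:
  H = [[-9, -6], [-6, -4]]
Verify stationarity: grad f(x*) = H x* + g = (0, 0).
Eigenvalues of H: -13, 0.
H has a zero eigenvalue (singular; negative semidefinite but not definite), so H is neither positive definite, negative definite, nor indefinite. The second-order test alone is inconclusive -> degen.
(Indeed, f is constant along the null direction of H through x*, so x* is not a strict local extremum.)

degen


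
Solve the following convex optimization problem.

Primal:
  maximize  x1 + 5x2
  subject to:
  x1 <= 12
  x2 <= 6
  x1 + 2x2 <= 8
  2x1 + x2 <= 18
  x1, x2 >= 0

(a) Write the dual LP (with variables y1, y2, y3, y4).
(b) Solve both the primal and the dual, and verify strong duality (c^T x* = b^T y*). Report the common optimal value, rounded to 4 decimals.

The standard primal-dual pair for 'max c^T x s.t. A x <= b, x >= 0' is:
  Dual:  min b^T y  s.t.  A^T y >= c,  y >= 0.

So the dual LP is:
  minimize  12y1 + 6y2 + 8y3 + 18y4
  subject to:
    y1 + y3 + 2y4 >= 1
    y2 + 2y3 + y4 >= 5
    y1, y2, y3, y4 >= 0

Solving the primal: x* = (0, 4).
  primal value c^T x* = 20.
Solving the dual: y* = (0, 0, 2.5, 0).
  dual value b^T y* = 20.
Strong duality: c^T x* = b^T y*. Confirmed.

20


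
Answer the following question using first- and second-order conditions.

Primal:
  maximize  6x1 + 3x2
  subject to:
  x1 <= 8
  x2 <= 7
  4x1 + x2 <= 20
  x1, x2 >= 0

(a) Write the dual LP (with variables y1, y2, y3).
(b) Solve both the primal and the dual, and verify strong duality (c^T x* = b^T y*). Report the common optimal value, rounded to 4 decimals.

The standard primal-dual pair for 'max c^T x s.t. A x <= b, x >= 0' is:
  Dual:  min b^T y  s.t.  A^T y >= c,  y >= 0.

So the dual LP is:
  minimize  8y1 + 7y2 + 20y3
  subject to:
    y1 + 4y3 >= 6
    y2 + y3 >= 3
    y1, y2, y3 >= 0

Solving the primal: x* = (3.25, 7).
  primal value c^T x* = 40.5.
Solving the dual: y* = (0, 1.5, 1.5).
  dual value b^T y* = 40.5.
Strong duality: c^T x* = b^T y*. Confirmed.

40.5


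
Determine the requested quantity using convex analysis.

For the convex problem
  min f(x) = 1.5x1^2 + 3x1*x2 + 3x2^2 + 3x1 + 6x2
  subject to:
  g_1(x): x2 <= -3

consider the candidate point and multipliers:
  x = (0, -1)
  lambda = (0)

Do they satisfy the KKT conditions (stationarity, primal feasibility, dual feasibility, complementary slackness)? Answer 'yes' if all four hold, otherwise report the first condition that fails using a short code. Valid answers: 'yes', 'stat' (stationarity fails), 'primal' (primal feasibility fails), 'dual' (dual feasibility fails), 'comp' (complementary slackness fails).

Gradient of f: grad f(x) = Q x + c = (0, 0)
Constraint values g_i(x) = a_i^T x - b_i:
  g_1((0, -1)) = 2
Stationarity residual: grad f(x) + sum_i lambda_i a_i = (0, 0)
  -> stationarity OK
Primal feasibility (all g_i <= 0): FAILS
Dual feasibility (all lambda_i >= 0): OK
Complementary slackness (lambda_i * g_i(x) = 0 for all i): OK

Verdict: the first failing condition is primal_feasibility -> primal.

primal


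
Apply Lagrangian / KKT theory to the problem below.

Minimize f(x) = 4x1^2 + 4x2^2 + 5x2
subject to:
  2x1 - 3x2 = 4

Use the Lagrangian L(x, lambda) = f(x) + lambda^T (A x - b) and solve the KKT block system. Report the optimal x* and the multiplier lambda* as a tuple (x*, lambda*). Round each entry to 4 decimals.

Form the Lagrangian:
  L(x, lambda) = (1/2) x^T Q x + c^T x + lambda^T (A x - b)
Stationarity (grad_x L = 0): Q x + c + A^T lambda = 0.
Primal feasibility: A x = b.

This gives the KKT block system:
  [ Q   A^T ] [ x     ]   [-c ]
  [ A    0  ] [ lambda ] = [ b ]

Solving the linear system:
  x*      = (0.3269, -1.1154)
  lambda* = (-1.3077)
  f(x*)   = -0.1731

x* = (0.3269, -1.1154), lambda* = (-1.3077)


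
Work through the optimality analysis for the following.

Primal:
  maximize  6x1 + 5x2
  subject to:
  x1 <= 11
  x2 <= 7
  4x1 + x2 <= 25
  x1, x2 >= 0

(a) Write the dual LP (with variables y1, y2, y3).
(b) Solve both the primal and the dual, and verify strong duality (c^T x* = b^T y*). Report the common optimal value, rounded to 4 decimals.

The standard primal-dual pair for 'max c^T x s.t. A x <= b, x >= 0' is:
  Dual:  min b^T y  s.t.  A^T y >= c,  y >= 0.

So the dual LP is:
  minimize  11y1 + 7y2 + 25y3
  subject to:
    y1 + 4y3 >= 6
    y2 + y3 >= 5
    y1, y2, y3 >= 0

Solving the primal: x* = (4.5, 7).
  primal value c^T x* = 62.
Solving the dual: y* = (0, 3.5, 1.5).
  dual value b^T y* = 62.
Strong duality: c^T x* = b^T y*. Confirmed.

62


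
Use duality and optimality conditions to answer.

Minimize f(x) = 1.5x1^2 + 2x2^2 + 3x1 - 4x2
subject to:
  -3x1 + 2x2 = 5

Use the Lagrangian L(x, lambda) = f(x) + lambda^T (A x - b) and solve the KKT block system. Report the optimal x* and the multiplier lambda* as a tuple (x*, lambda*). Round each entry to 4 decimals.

Form the Lagrangian:
  L(x, lambda) = (1/2) x^T Q x + c^T x + lambda^T (A x - b)
Stationarity (grad_x L = 0): Q x + c + A^T lambda = 0.
Primal feasibility: A x = b.

This gives the KKT block system:
  [ Q   A^T ] [ x     ]   [-c ]
  [ A    0  ] [ lambda ] = [ b ]

Solving the linear system:
  x*      = (-1, 1)
  lambda* = (0)
  f(x*)   = -3.5

x* = (-1, 1), lambda* = (0)


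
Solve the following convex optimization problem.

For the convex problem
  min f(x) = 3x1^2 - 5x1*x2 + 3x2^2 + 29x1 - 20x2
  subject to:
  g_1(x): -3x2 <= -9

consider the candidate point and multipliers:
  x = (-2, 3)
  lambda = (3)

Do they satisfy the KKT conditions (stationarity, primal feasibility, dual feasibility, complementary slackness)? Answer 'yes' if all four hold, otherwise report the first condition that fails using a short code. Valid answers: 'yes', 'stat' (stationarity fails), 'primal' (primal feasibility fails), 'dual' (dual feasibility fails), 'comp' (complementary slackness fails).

Gradient of f: grad f(x) = Q x + c = (2, 8)
Constraint values g_i(x) = a_i^T x - b_i:
  g_1((-2, 3)) = 0
Stationarity residual: grad f(x) + sum_i lambda_i a_i = (2, -1)
  -> stationarity FAILS
Primal feasibility (all g_i <= 0): OK
Dual feasibility (all lambda_i >= 0): OK
Complementary slackness (lambda_i * g_i(x) = 0 for all i): OK

Verdict: the first failing condition is stationarity -> stat.

stat


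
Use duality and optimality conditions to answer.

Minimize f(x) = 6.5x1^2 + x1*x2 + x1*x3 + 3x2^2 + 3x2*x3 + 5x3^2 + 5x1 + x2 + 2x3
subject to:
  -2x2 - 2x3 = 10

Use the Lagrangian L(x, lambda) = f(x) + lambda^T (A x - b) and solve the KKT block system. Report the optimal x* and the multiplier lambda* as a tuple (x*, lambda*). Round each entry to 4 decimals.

Form the Lagrangian:
  L(x, lambda) = (1/2) x^T Q x + c^T x + lambda^T (A x - b)
Stationarity (grad_x L = 0): Q x + c + A^T lambda = 0.
Primal feasibility: A x = b.

This gives the KKT block system:
  [ Q   A^T ] [ x     ]   [-c ]
  [ A    0  ] [ lambda ] = [ b ]

Solving the linear system:
  x*      = (0, -3.4, -1.6)
  lambda* = (-12.1)
  f(x*)   = 57.2

x* = (0, -3.4, -1.6), lambda* = (-12.1)


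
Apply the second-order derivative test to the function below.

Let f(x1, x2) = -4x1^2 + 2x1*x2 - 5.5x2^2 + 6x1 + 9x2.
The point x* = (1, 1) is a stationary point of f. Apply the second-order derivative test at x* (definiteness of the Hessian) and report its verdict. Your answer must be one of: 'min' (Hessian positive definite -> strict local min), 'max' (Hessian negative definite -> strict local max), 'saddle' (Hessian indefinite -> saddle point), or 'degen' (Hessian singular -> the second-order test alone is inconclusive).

Compute the Hessian H = grad^2 f:
  H = [[-8, 2], [2, -11]]
Verify stationarity: grad f(x*) = H x* + g = (0, 0).
Eigenvalues of H: -12, -7.
Both eigenvalues < 0, so H is negative definite -> x* is a strict local max.

max


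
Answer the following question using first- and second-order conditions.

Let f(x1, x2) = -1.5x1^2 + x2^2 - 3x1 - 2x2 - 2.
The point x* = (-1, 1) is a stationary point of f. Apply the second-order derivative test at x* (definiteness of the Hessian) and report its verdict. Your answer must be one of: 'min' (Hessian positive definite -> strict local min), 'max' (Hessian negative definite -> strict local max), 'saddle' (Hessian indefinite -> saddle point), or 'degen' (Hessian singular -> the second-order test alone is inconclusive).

Compute the Hessian H = grad^2 f:
  H = [[-3, 0], [0, 2]]
Verify stationarity: grad f(x*) = H x* + g = (0, 0).
Eigenvalues of H: -3, 2.
Eigenvalues have mixed signs, so H is indefinite -> x* is a saddle point.

saddle


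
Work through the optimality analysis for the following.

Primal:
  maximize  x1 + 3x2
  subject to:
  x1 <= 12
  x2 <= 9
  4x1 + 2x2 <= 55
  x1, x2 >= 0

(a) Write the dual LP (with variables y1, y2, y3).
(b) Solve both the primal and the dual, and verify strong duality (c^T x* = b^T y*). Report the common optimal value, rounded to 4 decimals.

The standard primal-dual pair for 'max c^T x s.t. A x <= b, x >= 0' is:
  Dual:  min b^T y  s.t.  A^T y >= c,  y >= 0.

So the dual LP is:
  minimize  12y1 + 9y2 + 55y3
  subject to:
    y1 + 4y3 >= 1
    y2 + 2y3 >= 3
    y1, y2, y3 >= 0

Solving the primal: x* = (9.25, 9).
  primal value c^T x* = 36.25.
Solving the dual: y* = (0, 2.5, 0.25).
  dual value b^T y* = 36.25.
Strong duality: c^T x* = b^T y*. Confirmed.

36.25


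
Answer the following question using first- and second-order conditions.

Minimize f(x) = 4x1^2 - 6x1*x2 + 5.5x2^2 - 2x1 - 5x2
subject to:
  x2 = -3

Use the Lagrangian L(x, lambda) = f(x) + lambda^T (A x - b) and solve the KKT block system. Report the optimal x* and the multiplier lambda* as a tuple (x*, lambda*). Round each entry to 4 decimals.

Form the Lagrangian:
  L(x, lambda) = (1/2) x^T Q x + c^T x + lambda^T (A x - b)
Stationarity (grad_x L = 0): Q x + c + A^T lambda = 0.
Primal feasibility: A x = b.

This gives the KKT block system:
  [ Q   A^T ] [ x     ]   [-c ]
  [ A    0  ] [ lambda ] = [ b ]

Solving the linear system:
  x*      = (-2, -3)
  lambda* = (26)
  f(x*)   = 48.5

x* = (-2, -3), lambda* = (26)


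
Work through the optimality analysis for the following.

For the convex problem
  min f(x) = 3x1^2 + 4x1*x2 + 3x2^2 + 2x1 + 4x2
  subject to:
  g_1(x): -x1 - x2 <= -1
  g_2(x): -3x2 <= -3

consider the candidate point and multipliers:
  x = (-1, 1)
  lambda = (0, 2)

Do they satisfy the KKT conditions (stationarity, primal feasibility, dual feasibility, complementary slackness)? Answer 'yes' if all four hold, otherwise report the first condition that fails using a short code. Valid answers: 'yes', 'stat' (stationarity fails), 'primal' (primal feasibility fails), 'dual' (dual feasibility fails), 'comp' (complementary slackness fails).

Gradient of f: grad f(x) = Q x + c = (0, 6)
Constraint values g_i(x) = a_i^T x - b_i:
  g_1((-1, 1)) = 1
  g_2((-1, 1)) = 0
Stationarity residual: grad f(x) + sum_i lambda_i a_i = (0, 0)
  -> stationarity OK
Primal feasibility (all g_i <= 0): FAILS
Dual feasibility (all lambda_i >= 0): OK
Complementary slackness (lambda_i * g_i(x) = 0 for all i): OK

Verdict: the first failing condition is primal_feasibility -> primal.

primal


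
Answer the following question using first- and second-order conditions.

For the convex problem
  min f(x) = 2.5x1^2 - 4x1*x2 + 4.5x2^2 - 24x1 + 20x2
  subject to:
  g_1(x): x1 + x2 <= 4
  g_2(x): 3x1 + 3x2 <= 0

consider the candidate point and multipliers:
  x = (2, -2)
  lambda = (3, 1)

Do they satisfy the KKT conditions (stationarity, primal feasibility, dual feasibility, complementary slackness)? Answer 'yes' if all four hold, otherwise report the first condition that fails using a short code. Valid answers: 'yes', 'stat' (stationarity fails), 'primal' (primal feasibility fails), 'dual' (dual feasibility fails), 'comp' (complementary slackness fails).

Gradient of f: grad f(x) = Q x + c = (-6, -6)
Constraint values g_i(x) = a_i^T x - b_i:
  g_1((2, -2)) = -4
  g_2((2, -2)) = 0
Stationarity residual: grad f(x) + sum_i lambda_i a_i = (0, 0)
  -> stationarity OK
Primal feasibility (all g_i <= 0): OK
Dual feasibility (all lambda_i >= 0): OK
Complementary slackness (lambda_i * g_i(x) = 0 for all i): FAILS

Verdict: the first failing condition is complementary_slackness -> comp.

comp
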